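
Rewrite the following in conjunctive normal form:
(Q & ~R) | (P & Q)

(Q & ~R) | (P & Q)
= (Q | P) & (Q | Q) & (~R | P) & (~R | Q)   (distribute | over &)
= Q & (~R | P)   (simplify)

Q & (~R | P)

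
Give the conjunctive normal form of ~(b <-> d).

~(b <-> d)
⇔ ~((b -> d) & (d -> b))   [eliminate <->]
⇔ ~((~b | d) & (d -> b))   [eliminate ->]
⇔ ~((~b | d) & (~d | b))   [eliminate ->]
⇔ ~(~b | d) | ~(~d | b)   [De Morgan]
⇔ (~~b & ~d) | ~(~d | b)   [De Morgan]
⇔ (b & ~d) | ~(~d | b)   [double negation]
⇔ (b & ~d) | (~~d & ~b)   [De Morgan]
⇔ (b & ~d) | (d & ~b)   [double negation]
⇔ (b | d) & (b | ~b) & (~d | d) & (~d | ~b)   [distribute | over &]
⇔ (b | d) & (~d | ~b)   [simplify]

(b | d) & (~d | ~b)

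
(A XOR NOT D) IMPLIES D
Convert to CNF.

(A XOR NOT D) IMPLIES D
= NOT (A XOR NOT D) OR D   — eliminate IMPLIES
= NOT ((A OR NOT D) AND NOT (A AND NOT D)) OR D   — expand XOR
= NOT (A OR NOT D) OR NOT NOT (A AND NOT D) OR D   — De Morgan
= (NOT A AND NOT NOT D) OR NOT NOT (A AND NOT D) OR D   — De Morgan
= (NOT A AND D) OR NOT NOT (A AND NOT D) OR D   — double negation
= (NOT A AND D) OR (A AND NOT D) OR D   — double negation
= (NOT A OR A OR D) AND (NOT A OR NOT D OR D) AND (D OR A OR D) AND (D OR NOT D OR D)   — distribute OR over AND
= D OR A   — simplify

D OR A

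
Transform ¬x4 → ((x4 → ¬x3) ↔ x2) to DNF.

¬x4 → ((x4 → ¬x3) ↔ x2)
= ¬¬x4 ∨ ((x4 → ¬x3) ↔ x2)   [eliminate →]
= ¬¬x4 ∨ (((x4 → ¬x3) → x2) ∧ (x2 → (x4 → ¬x3)))   [eliminate ↔]
= ¬¬x4 ∨ ((¬(x4 → ¬x3) ∨ x2) ∧ (x2 → (x4 → ¬x3)))   [eliminate →]
= ¬¬x4 ∨ ((¬(¬x4 ∨ ¬x3) ∨ x2) ∧ (x2 → (x4 → ¬x3)))   [eliminate →]
= ¬¬x4 ∨ ((¬(¬x4 ∨ ¬x3) ∨ x2) ∧ (¬x2 ∨ (x4 → ¬x3)))   [eliminate →]
= ¬¬x4 ∨ ((¬(¬x4 ∨ ¬x3) ∨ x2) ∧ (¬x2 ∨ ¬x4 ∨ ¬x3))   [eliminate →]
= x4 ∨ ((¬(¬x4 ∨ ¬x3) ∨ x2) ∧ (¬x2 ∨ ¬x4 ∨ ¬x3))   [double negation]
= x4 ∨ (((¬¬x4 ∧ ¬¬x3) ∨ x2) ∧ (¬x2 ∨ ¬x4 ∨ ¬x3))   [De Morgan]
= x4 ∨ (((x4 ∧ ¬¬x3) ∨ x2) ∧ (¬x2 ∨ ¬x4 ∨ ¬x3))   [double negation]
= x4 ∨ (((x4 ∧ x3) ∨ x2) ∧ (¬x2 ∨ ¬x4 ∨ ¬x3))   [double negation]
= x4 ∨ (x4 ∧ x3 ∧ ¬x2) ∨ (x4 ∧ x3 ∧ ¬x4) ∨ (x4 ∧ x3 ∧ ¬x3) ∨ (x2 ∧ ¬x2) ∨ (x2 ∧ ¬x4) ∨ (x2 ∧ ¬x3)   [distribute ∧ over ∨]
= x4 ∨ (x2 ∧ ¬x4) ∨ (x2 ∧ ¬x3)   [simplify]

x4 ∨ (x2 ∧ ¬x4) ∨ (x2 ∧ ¬x3)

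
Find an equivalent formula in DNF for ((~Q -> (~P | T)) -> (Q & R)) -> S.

(Q & ~R) | (~P & ~Q) | (~P & ~R) | (T & ~Q) | (T & ~R) | S

((~Q -> (~P | T)) -> (Q & R)) -> S
≡ ~((~Q -> (~P | T)) -> (Q & R)) | S
≡ ~(~(~Q -> (~P | T)) | (Q & R)) | S
≡ ~(~(~~Q | ~P | T) | (Q & R)) | S
≡ (~~(~~Q | ~P | T) & ~(Q & R)) | S
≡ ((~~Q | ~P | T) & ~(Q & R)) | S
≡ ((Q | ~P | T) & ~(Q & R)) | S
≡ ((Q | ~P | T) & (~Q | ~R)) | S
≡ (Q & ~Q) | (Q & ~R) | (~P & ~Q) | (~P & ~R) | (T & ~Q) | (T & ~R) | S
≡ (Q & ~R) | (~P & ~Q) | (~P & ~R) | (T & ~Q) | (T & ~R) | S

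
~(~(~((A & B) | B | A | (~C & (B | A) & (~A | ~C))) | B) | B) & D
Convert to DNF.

~A & ~B & D

~(~(~((A & B) | B | A | (~C & (B | A) & (~A | ~C))) | B) | B) & D
= ~~(~((A & B) | B | A | (~C & (B | A) & (~A | ~C))) | B) & ~B & D   [De Morgan]
= (~((A & B) | B | A | (~C & (B | A) & (~A | ~C))) | B) & ~B & D   [double negation]
= ((~(A & B) & ~B & ~A & ~(~C & (B | A) & (~A | ~C))) | B) & ~B & D   [De Morgan]
= (((~A | ~B) & ~B & ~A & ~(~C & (B | A) & (~A | ~C))) | B) & ~B & D   [De Morgan]
= (((~A | ~B) & ~B & ~A & (~~C | ~(B | A) | ~(~A | ~C))) | B) & ~B & D   [De Morgan]
= (((~A | ~B) & ~B & ~A & (C | ~(B | A) | ~(~A | ~C))) | B) & ~B & D   [double negation]
= (((~A | ~B) & ~B & ~A & (C | (~B & ~A) | ~(~A | ~C))) | B) & ~B & D   [De Morgan]
= (((~A | ~B) & ~B & ~A & (C | (~B & ~A) | (~~A & ~~C))) | B) & ~B & D   [De Morgan]
= (((~A | ~B) & ~B & ~A & (C | (~B & ~A) | (A & ~~C))) | B) & ~B & D   [double negation]
= (((~A | ~B) & ~B & ~A & (C | (~B & ~A) | (A & C))) | B) & ~B & D   [double negation]
= (~A & ~B & ~A & C & ~B & D) | (~A & ~B & ~A & ~B & ~A & ~B & D) | (~A & ~B & ~A & A & C & ~B & D) | (~B & ~B & ~A & C & ~B & D) | (~B & ~B & ~A & ~B & ~A & ~B & D) | (~B & ~B & ~A & A & C & ~B & D) | (B & ~B & D)   [distribute & over |]
= ~A & ~B & D   [simplify]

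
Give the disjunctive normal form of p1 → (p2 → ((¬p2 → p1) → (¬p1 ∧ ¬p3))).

¬p1 ∨ ¬p2

p1 → (p2 → ((¬p2 → p1) → (¬p1 ∧ ¬p3)))
= ¬p1 ∨ (p2 → ((¬p2 → p1) → (¬p1 ∧ ¬p3)))   [eliminate →]
= ¬p1 ∨ ¬p2 ∨ ((¬p2 → p1) → (¬p1 ∧ ¬p3))   [eliminate →]
= ¬p1 ∨ ¬p2 ∨ ¬(¬p2 → p1) ∨ (¬p1 ∧ ¬p3)   [eliminate →]
= ¬p1 ∨ ¬p2 ∨ ¬(¬¬p2 ∨ p1) ∨ (¬p1 ∧ ¬p3)   [eliminate →]
= ¬p1 ∨ ¬p2 ∨ (¬¬¬p2 ∧ ¬p1) ∨ (¬p1 ∧ ¬p3)   [De Morgan]
= ¬p1 ∨ ¬p2 ∨ (¬p2 ∧ ¬p1) ∨ (¬p1 ∧ ¬p3)   [double negation]
= ¬p1 ∨ ¬p2   [simplify]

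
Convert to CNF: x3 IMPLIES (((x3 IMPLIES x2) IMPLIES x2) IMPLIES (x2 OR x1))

x3 IMPLIES (((x3 IMPLIES x2) IMPLIES x2) IMPLIES (x2 OR x1))
≡ NOT x3 OR (((x3 IMPLIES x2) IMPLIES x2) IMPLIES (x2 OR x1))   — eliminate IMPLIES
≡ NOT x3 OR NOT ((x3 IMPLIES x2) IMPLIES x2) OR x2 OR x1   — eliminate IMPLIES
≡ NOT x3 OR NOT (NOT (x3 IMPLIES x2) OR x2) OR x2 OR x1   — eliminate IMPLIES
≡ NOT x3 OR NOT (NOT (NOT x3 OR x2) OR x2) OR x2 OR x1   — eliminate IMPLIES
≡ NOT x3 OR (NOT NOT (NOT x3 OR x2) AND NOT x2) OR x2 OR x1   — De Morgan
≡ NOT x3 OR ((NOT x3 OR x2) AND NOT x2) OR x2 OR x1   — double negation
≡ (NOT x3 OR NOT x3 OR x2 OR x2 OR x1) AND (NOT x3 OR NOT x2 OR x2 OR x1)   — distribute OR over AND
≡ NOT x3 OR x2 OR x1   — simplify

NOT x3 OR x2 OR x1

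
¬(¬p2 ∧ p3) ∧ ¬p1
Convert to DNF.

p2 ∧ ¬p1 ∨ ¬p3 ∧ ¬p1

¬(¬p2 ∧ p3) ∧ ¬p1
≡ (¬¬p2 ∨ ¬p3) ∧ ¬p1   [De Morgan]
≡ (p2 ∨ ¬p3) ∧ ¬p1   [double negation]
≡ p2 ∧ ¬p1 ∨ ¬p3 ∧ ¬p1   [distribute ∧ over ∨]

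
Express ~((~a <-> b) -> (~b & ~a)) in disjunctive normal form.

~((~a <-> b) -> (~b & ~a))
≡ ~(~(~a <-> b) | (~b & ~a))
≡ ~(~((~a -> b) & (b -> ~a)) | (~b & ~a))
≡ ~(~((~~a | b) & (b -> ~a)) | (~b & ~a))
≡ ~(~((~~a | b) & (~b | ~a)) | (~b & ~a))
≡ ~~((~~a | b) & (~b | ~a)) & ~(~b & ~a)
≡ (~~a | b) & (~b | ~a) & ~(~b & ~a)
≡ (a | b) & (~b | ~a) & ~(~b & ~a)
≡ (a | b) & (~b | ~a) & (~~b | ~~a)
≡ (a | b) & (~b | ~a) & (b | ~~a)
≡ (a | b) & (~b | ~a) & (b | a)
≡ (a & ~b & b) | (a & ~b & a) | (a & ~a & b) | (a & ~a & a) | (b & ~b & b) | (b & ~b & a) | (b & ~a & b) | (b & ~a & a)
≡ (a & ~b) | (b & ~a)

(a & ~b) | (b & ~a)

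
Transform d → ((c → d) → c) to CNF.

¬d ∨ c

d → ((c → d) → c)
≡ ¬d ∨ ((c → d) → c)   — eliminate →
≡ ¬d ∨ ¬(c → d) ∨ c   — eliminate →
≡ ¬d ∨ ¬(¬c ∨ d) ∨ c   — eliminate →
≡ ¬d ∨ (¬¬c ∧ ¬d) ∨ c   — De Morgan
≡ ¬d ∨ (c ∧ ¬d) ∨ c   — double negation
≡ (¬d ∨ c ∨ c) ∧ (¬d ∨ ¬d ∨ c)   — distribute ∨ over ∧
≡ ¬d ∨ c   — simplify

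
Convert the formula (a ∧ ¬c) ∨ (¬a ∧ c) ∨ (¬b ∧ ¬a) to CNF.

(a ∧ ¬c) ∨ (¬a ∧ c) ∨ (¬b ∧ ¬a)
≡ (a ∨ ¬a ∨ ¬b) ∧ (a ∨ ¬a ∨ ¬a) ∧ (a ∨ c ∨ ¬b) ∧ (a ∨ c ∨ ¬a) ∧ (¬c ∨ ¬a ∨ ¬b) ∧ (¬c ∨ ¬a ∨ ¬a) ∧ (¬c ∨ c ∨ ¬b) ∧ (¬c ∨ c ∨ ¬a)   [distribute ∨ over ∧]
≡ (a ∨ c ∨ ¬b) ∧ (¬c ∨ ¬a)   [simplify]

(a ∨ c ∨ ¬b) ∧ (¬c ∨ ¬a)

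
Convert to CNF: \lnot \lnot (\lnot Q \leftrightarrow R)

\lnot \lnot (\lnot Q \leftrightarrow R)
≡ \lnot \lnot ((\lnot Q \to R) \land (R \to \lnot Q))   — eliminate \leftrightarrow
≡ \lnot \lnot ((\lnot \lnot Q \lor R) \land (R \to \lnot Q))   — eliminate \to
≡ \lnot \lnot ((\lnot \lnot Q \lor R) \land (\lnot R \lor \lnot Q))   — eliminate \to
≡ (\lnot \lnot Q \lor R) \land (\lnot R \lor \lnot Q)   — double negation
≡ (Q \lor R) \land (\lnot R \lor \lnot Q)   — double negation

(Q \lor R) \land (\lnot R \lor \lnot Q)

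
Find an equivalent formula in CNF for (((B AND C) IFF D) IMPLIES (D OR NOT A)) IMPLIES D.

(((B AND C) IFF D) IMPLIES (D OR NOT A)) IMPLIES D
= NOT (((B AND C) IFF D) IMPLIES (D OR NOT A)) OR D   [eliminate IMPLIES]
= NOT (NOT ((B AND C) IFF D) OR D OR NOT A) OR D   [eliminate IMPLIES]
= NOT (NOT (((B AND C) IMPLIES D) AND (D IMPLIES (B AND C))) OR D OR NOT A) OR D   [eliminate IFF]
= NOT (NOT ((NOT (B AND C) OR D) AND (D IMPLIES (B AND C))) OR D OR NOT A) OR D   [eliminate IMPLIES]
= NOT (NOT ((NOT (B AND C) OR D) AND (NOT D OR (B AND C))) OR D OR NOT A) OR D   [eliminate IMPLIES]
= (NOT NOT ((NOT (B AND C) OR D) AND (NOT D OR (B AND C))) AND NOT D AND NOT NOT A) OR D   [De Morgan]
= ((NOT (B AND C) OR D) AND (NOT D OR (B AND C)) AND NOT D AND NOT NOT A) OR D   [double negation]
= ((NOT B OR NOT C OR D) AND (NOT D OR (B AND C)) AND NOT D AND NOT NOT A) OR D   [De Morgan]
= ((NOT B OR NOT C OR D) AND (NOT D OR (B AND C)) AND NOT D AND A) OR D   [double negation]
= (NOT B OR NOT C OR D OR D) AND (NOT D OR B OR D) AND (NOT D OR C OR D) AND (NOT D OR D) AND (A OR D)   [distribute OR over AND]
= (NOT B OR NOT C OR D) AND (A OR D)   [simplify]

(NOT B OR NOT C OR D) AND (A OR D)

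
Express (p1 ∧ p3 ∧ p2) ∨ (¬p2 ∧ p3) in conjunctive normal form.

(p1 ∧ p3 ∧ p2) ∨ (¬p2 ∧ p3)
⇔ (p1 ∨ ¬p2) ∧ (p1 ∨ p3) ∧ (p3 ∨ ¬p2) ∧ (p3 ∨ p3) ∧ (p2 ∨ ¬p2) ∧ (p2 ∨ p3)   (distribute ∨ over ∧)
⇔ (p1 ∨ ¬p2) ∧ p3   (simplify)

(p1 ∨ ¬p2) ∧ p3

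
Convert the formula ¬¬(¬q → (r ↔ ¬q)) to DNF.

¬¬(¬q → (r ↔ ¬q))
≡ ¬¬(¬¬q ∨ (r ↔ ¬q))   — eliminate →
≡ ¬¬(¬¬q ∨ (r → ¬q) ∧ (¬q → r))   — eliminate ↔
≡ ¬¬(¬¬q ∨ (¬r ∨ ¬q) ∧ (¬q → r))   — eliminate →
≡ ¬¬(¬¬q ∨ (¬r ∨ ¬q) ∧ (¬¬q ∨ r))   — eliminate →
≡ ¬¬q ∨ (¬r ∨ ¬q) ∧ (¬¬q ∨ r)   — double negation
≡ q ∨ (¬r ∨ ¬q) ∧ (¬¬q ∨ r)   — double negation
≡ q ∨ (¬r ∨ ¬q) ∧ (q ∨ r)   — double negation
≡ q ∨ ¬r ∧ q ∨ ¬r ∧ r ∨ ¬q ∧ q ∨ ¬q ∧ r   — distribute ∧ over ∨
≡ q ∨ ¬q ∧ r   — simplify

q ∨ ¬q ∧ r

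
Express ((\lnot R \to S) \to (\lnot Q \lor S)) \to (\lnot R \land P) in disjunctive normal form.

((\lnot R \to S) \to (\lnot Q \lor S)) \to (\lnot R \land P)
≡ \lnot ((\lnot R \to S) \to (\lnot Q \lor S)) \lor (\lnot R \land P)
≡ \lnot (\lnot (\lnot R \to S) \lor \lnot Q \lor S) \lor (\lnot R \land P)
≡ \lnot (\lnot (\lnot \lnot R \lor S) \lor \lnot Q \lor S) \lor (\lnot R \land P)
≡ (\lnot \lnot (\lnot \lnot R \lor S) \land \lnot \lnot Q \land \lnot S) \lor (\lnot R \land P)
≡ ((\lnot \lnot R \lor S) \land \lnot \lnot Q \land \lnot S) \lor (\lnot R \land P)
≡ ((R \lor S) \land \lnot \lnot Q \land \lnot S) \lor (\lnot R \land P)
≡ ((R \lor S) \land Q \land \lnot S) \lor (\lnot R \land P)
≡ (R \land Q \land \lnot S) \lor (S \land Q \land \lnot S) \lor (\lnot R \land P)
≡ (R \land Q \land \lnot S) \lor (\lnot R \land P)

(R \land Q \land \lnot S) \lor (\lnot R \land P)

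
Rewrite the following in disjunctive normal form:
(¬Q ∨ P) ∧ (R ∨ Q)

(¬Q ∧ R) ∨ (P ∧ R) ∨ (P ∧ Q)

(¬Q ∨ P) ∧ (R ∨ Q)
≡ (¬Q ∧ R) ∨ (¬Q ∧ Q) ∨ (P ∧ R) ∨ (P ∧ Q)   [distribute ∧ over ∨]
≡ (¬Q ∧ R) ∨ (P ∧ R) ∨ (P ∧ Q)   [simplify]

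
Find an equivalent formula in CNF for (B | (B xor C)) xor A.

(B | C | A) & (~B | ~A) & (~C | B | ~A)

(B | (B xor C)) xor A
⇔ (B | (B xor C) | A) & ~((B | (B xor C)) & A)   [expand xor]
⇔ (B | ((B | C) & ~(B & C)) | A) & ~((B | (B xor C)) & A)   [expand xor]
⇔ (B | ((B | C) & ~(B & C)) | A) & ~((B | ((B | C) & ~(B & C))) & A)   [expand xor]
⇔ (B | ((B | C) & (~B | ~C)) | A) & ~((B | ((B | C) & ~(B & C))) & A)   [De Morgan]
⇔ (B | ((B | C) & (~B | ~C)) | A) & (~(B | ((B | C) & ~(B & C))) | ~A)   [De Morgan]
⇔ (B | ((B | C) & (~B | ~C)) | A) & ((~B & ~((B | C) & ~(B & C))) | ~A)   [De Morgan]
⇔ (B | ((B | C) & (~B | ~C)) | A) & ((~B & (~(B | C) | ~~(B & C))) | ~A)   [De Morgan]
⇔ (B | ((B | C) & (~B | ~C)) | A) & ((~B & ((~B & ~C) | ~~(B & C))) | ~A)   [De Morgan]
⇔ (B | ((B | C) & (~B | ~C)) | A) & ((~B & ((~B & ~C) | (B & C))) | ~A)   [double negation]
⇔ (B | B | C | A) & (B | ~B | ~C | A) & (~B | ~A) & (~B | B | ~A) & (~B | C | ~A) & (~C | B | ~A) & (~C | C | ~A)   [distribute | over &]
⇔ (B | C | A) & (~B | ~A) & (~C | B | ~A)   [simplify]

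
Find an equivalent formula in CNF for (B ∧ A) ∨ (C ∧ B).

B ∧ (A ∨ C)

(B ∧ A) ∨ (C ∧ B)
⇔ (B ∨ C) ∧ (B ∨ B) ∧ (A ∨ C) ∧ (A ∨ B)
⇔ B ∧ (A ∨ C)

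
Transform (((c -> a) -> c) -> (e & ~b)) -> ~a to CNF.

(c | ~a) & (~e | b | ~a)

(((c -> a) -> c) -> (e & ~b)) -> ~a
≡ ~(((c -> a) -> c) -> (e & ~b)) | ~a   [eliminate ->]
≡ ~(~((c -> a) -> c) | (e & ~b)) | ~a   [eliminate ->]
≡ ~(~(~(c -> a) | c) | (e & ~b)) | ~a   [eliminate ->]
≡ ~(~(~(~c | a) | c) | (e & ~b)) | ~a   [eliminate ->]
≡ (~~(~(~c | a) | c) & ~(e & ~b)) | ~a   [De Morgan]
≡ ((~(~c | a) | c) & ~(e & ~b)) | ~a   [double negation]
≡ (((~~c & ~a) | c) & ~(e & ~b)) | ~a   [De Morgan]
≡ (((c & ~a) | c) & ~(e & ~b)) | ~a   [double negation]
≡ (((c & ~a) | c) & (~e | ~~b)) | ~a   [De Morgan]
≡ (((c & ~a) | c) & (~e | b)) | ~a   [double negation]
≡ (c | c | ~a) & (~a | c | ~a) & (~e | b | ~a)   [distribute | over &]
≡ (c | ~a) & (~e | b | ~a)   [simplify]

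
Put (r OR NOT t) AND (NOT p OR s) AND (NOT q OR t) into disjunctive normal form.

(r AND NOT p AND NOT q) OR (r AND NOT p AND t) OR (r AND s AND NOT q) OR (r AND s AND t) OR (NOT t AND NOT p AND NOT q) OR (NOT t AND s AND NOT q)

(r OR NOT t) AND (NOT p OR s) AND (NOT q OR t)
≡ (r AND NOT p AND NOT q) OR (r AND NOT p AND t) OR (r AND s AND NOT q) OR (r AND s AND t) OR (NOT t AND NOT p AND NOT q) OR (NOT t AND NOT p AND t) OR (NOT t AND s AND NOT q) OR (NOT t AND s AND t)   [distribute AND over OR]
≡ (r AND NOT p AND NOT q) OR (r AND NOT p AND t) OR (r AND s AND NOT q) OR (r AND s AND t) OR (NOT t AND NOT p AND NOT q) OR (NOT t AND s AND NOT q)   [simplify]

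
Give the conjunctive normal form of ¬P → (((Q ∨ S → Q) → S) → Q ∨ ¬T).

P ∨ ¬S ∨ Q ∨ ¬T

¬P → (((Q ∨ S → Q) → S) → Q ∨ ¬T)
= ¬¬P ∨ (((Q ∨ S → Q) → S) → Q ∨ ¬T)   [eliminate →]
= ¬¬P ∨ ¬((Q ∨ S → Q) → S) ∨ Q ∨ ¬T   [eliminate →]
= ¬¬P ∨ ¬(¬(Q ∨ S → Q) ∨ S) ∨ Q ∨ ¬T   [eliminate →]
= ¬¬P ∨ ¬(¬(¬(Q ∨ S) ∨ Q) ∨ S) ∨ Q ∨ ¬T   [eliminate →]
= P ∨ ¬(¬(¬(Q ∨ S) ∨ Q) ∨ S) ∨ Q ∨ ¬T   [double negation]
= P ∨ ¬¬(¬(Q ∨ S) ∨ Q) ∧ ¬S ∨ Q ∨ ¬T   [De Morgan]
= P ∨ (¬(Q ∨ S) ∨ Q) ∧ ¬S ∨ Q ∨ ¬T   [double negation]
= P ∨ (¬Q ∧ ¬S ∨ Q) ∧ ¬S ∨ Q ∨ ¬T   [De Morgan]
= (P ∨ ¬Q ∨ Q ∨ Q ∨ ¬T) ∧ (P ∨ ¬S ∨ Q ∨ Q ∨ ¬T) ∧ (P ∨ ¬S ∨ Q ∨ ¬T)   [distribute ∨ over ∧]
= P ∨ ¬S ∨ Q ∨ ¬T   [simplify]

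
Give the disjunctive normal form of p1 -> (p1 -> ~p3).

~p1 | ~p3

p1 -> (p1 -> ~p3)
= ~p1 | (p1 -> ~p3)
= ~p1 | ~p1 | ~p3
= ~p1 | ~p3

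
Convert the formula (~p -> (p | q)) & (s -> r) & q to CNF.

(~p -> (p | q)) & (s -> r) & q
= (~~p | p | q) & (s -> r) & q   (eliminate ->)
= (~~p | p | q) & (~s | r) & q   (eliminate ->)
= (p | p | q) & (~s | r) & q   (double negation)
= (~s | r) & q   (simplify)

(~s | r) & q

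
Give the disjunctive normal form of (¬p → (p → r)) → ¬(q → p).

q ∧ ¬p

(¬p → (p → r)) → ¬(q → p)
⇔ ¬(¬p → (p → r)) ∨ ¬(q → p)
⇔ ¬(¬¬p ∨ (p → r)) ∨ ¬(q → p)
⇔ ¬(¬¬p ∨ ¬p ∨ r) ∨ ¬(q → p)
⇔ ¬(¬¬p ∨ ¬p ∨ r) ∨ ¬(¬q ∨ p)
⇔ (¬¬¬p ∧ ¬¬p ∧ ¬r) ∨ ¬(¬q ∨ p)
⇔ (¬p ∧ ¬¬p ∧ ¬r) ∨ ¬(¬q ∨ p)
⇔ (¬p ∧ p ∧ ¬r) ∨ ¬(¬q ∨ p)
⇔ (¬p ∧ p ∧ ¬r) ∨ (¬¬q ∧ ¬p)
⇔ (¬p ∧ p ∧ ¬r) ∨ (q ∧ ¬p)
⇔ q ∧ ¬p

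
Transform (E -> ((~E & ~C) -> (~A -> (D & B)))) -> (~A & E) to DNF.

(E -> ((~E & ~C) -> (~A -> (D & B)))) -> (~A & E)
≡ ~(E -> ((~E & ~C) -> (~A -> (D & B)))) | (~A & E)   (eliminate ->)
≡ ~(~E | ((~E & ~C) -> (~A -> (D & B)))) | (~A & E)   (eliminate ->)
≡ ~(~E | ~(~E & ~C) | (~A -> (D & B))) | (~A & E)   (eliminate ->)
≡ ~(~E | ~(~E & ~C) | ~~A | (D & B)) | (~A & E)   (eliminate ->)
≡ (~~E & ~~(~E & ~C) & ~~~A & ~(D & B)) | (~A & E)   (De Morgan)
≡ (E & ~~(~E & ~C) & ~~~A & ~(D & B)) | (~A & E)   (double negation)
≡ (E & ~E & ~C & ~~~A & ~(D & B)) | (~A & E)   (double negation)
≡ (E & ~E & ~C & ~A & ~(D & B)) | (~A & E)   (double negation)
≡ (E & ~E & ~C & ~A & (~D | ~B)) | (~A & E)   (De Morgan)
≡ (E & ~E & ~C & ~A & ~D) | (E & ~E & ~C & ~A & ~B) | (~A & E)   (distribute & over |)
≡ ~A & E   (simplify)

~A & E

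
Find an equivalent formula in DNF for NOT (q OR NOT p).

NOT (q OR NOT p)
= NOT q AND NOT NOT p   [De Morgan]
= NOT q AND p   [double negation]

NOT q AND p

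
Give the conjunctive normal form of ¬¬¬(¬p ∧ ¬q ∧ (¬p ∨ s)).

¬¬¬(¬p ∧ ¬q ∧ (¬p ∨ s))
≡ ¬(¬p ∧ ¬q ∧ (¬p ∨ s))   — double negation
≡ ¬¬p ∨ ¬¬q ∨ ¬(¬p ∨ s)   — De Morgan
≡ p ∨ ¬¬q ∨ ¬(¬p ∨ s)   — double negation
≡ p ∨ q ∨ ¬(¬p ∨ s)   — double negation
≡ p ∨ q ∨ ¬¬p ∧ ¬s   — De Morgan
≡ p ∨ q ∨ p ∧ ¬s   — double negation
≡ (p ∨ q ∨ p) ∧ (p ∨ q ∨ ¬s)   — distribute ∨ over ∧
≡ p ∨ q   — simplify

p ∨ q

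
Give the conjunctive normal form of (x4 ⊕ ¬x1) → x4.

(x4 ⊕ ¬x1) → x4
≡ ¬(x4 ⊕ ¬x1) ∨ x4   (eliminate →)
≡ ¬((x4 ∨ ¬x1) ∧ ¬(x4 ∧ ¬x1)) ∨ x4   (expand ⊕)
≡ ¬(x4 ∨ ¬x1) ∨ ¬¬(x4 ∧ ¬x1) ∨ x4   (De Morgan)
≡ (¬x4 ∧ ¬¬x1) ∨ ¬¬(x4 ∧ ¬x1) ∨ x4   (De Morgan)
≡ (¬x4 ∧ x1) ∨ ¬¬(x4 ∧ ¬x1) ∨ x4   (double negation)
≡ (¬x4 ∧ x1) ∨ (x4 ∧ ¬x1) ∨ x4   (double negation)
≡ (¬x4 ∨ x4 ∨ x4) ∧ (¬x4 ∨ ¬x1 ∨ x4) ∧ (x1 ∨ x4 ∨ x4) ∧ (x1 ∨ ¬x1 ∨ x4)   (distribute ∨ over ∧)
≡ x1 ∨ x4   (simplify)

x1 ∨ x4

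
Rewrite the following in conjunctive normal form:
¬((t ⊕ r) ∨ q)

(¬t ∨ r) ∧ (¬r ∨ t) ∧ ¬q

¬((t ⊕ r) ∨ q)
≡ ¬(((t ∨ r) ∧ ¬(t ∧ r)) ∨ q)   [expand ⊕]
≡ ¬((t ∨ r) ∧ ¬(t ∧ r)) ∧ ¬q   [De Morgan]
≡ (¬(t ∨ r) ∨ ¬¬(t ∧ r)) ∧ ¬q   [De Morgan]
≡ ((¬t ∧ ¬r) ∨ ¬¬(t ∧ r)) ∧ ¬q   [De Morgan]
≡ ((¬t ∧ ¬r) ∨ (t ∧ r)) ∧ ¬q   [double negation]
≡ (¬t ∨ t) ∧ (¬t ∨ r) ∧ (¬r ∨ t) ∧ (¬r ∨ r) ∧ ¬q   [distribute ∨ over ∧]
≡ (¬t ∨ r) ∧ (¬r ∨ t) ∧ ¬q   [simplify]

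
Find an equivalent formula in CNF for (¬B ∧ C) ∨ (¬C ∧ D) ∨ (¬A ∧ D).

(¬B ∨ ¬C ∨ ¬A) ∧ (¬B ∨ D) ∧ (C ∨ D)

(¬B ∧ C) ∨ (¬C ∧ D) ∨ (¬A ∧ D)
≡ (¬B ∨ ¬C ∨ ¬A) ∧ (¬B ∨ ¬C ∨ D) ∧ (¬B ∨ D ∨ ¬A) ∧ (¬B ∨ D ∨ D) ∧ (C ∨ ¬C ∨ ¬A) ∧ (C ∨ ¬C ∨ D) ∧ (C ∨ D ∨ ¬A) ∧ (C ∨ D ∨ D)   [distribute ∨ over ∧]
≡ (¬B ∨ ¬C ∨ ¬A) ∧ (¬B ∨ D) ∧ (C ∨ D)   [simplify]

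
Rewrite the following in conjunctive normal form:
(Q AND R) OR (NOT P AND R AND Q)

Q AND R

(Q AND R) OR (NOT P AND R AND Q)
≡ (Q OR NOT P) AND (Q OR R) AND (Q OR Q) AND (R OR NOT P) AND (R OR R) AND (R OR Q)   [distribute OR over AND]
≡ Q AND R   [simplify]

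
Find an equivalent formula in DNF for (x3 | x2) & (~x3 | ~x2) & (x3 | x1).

(x3 | x2) & (~x3 | ~x2) & (x3 | x1)
= (x3 & ~x3 & x3) | (x3 & ~x3 & x1) | (x3 & ~x2 & x3) | (x3 & ~x2 & x1) | (x2 & ~x3 & x3) | (x2 & ~x3 & x1) | (x2 & ~x2 & x3) | (x2 & ~x2 & x1)   (distribute & over |)
= (x3 & ~x2) | (x2 & ~x3 & x1)   (simplify)

(x3 & ~x2) | (x2 & ~x3 & x1)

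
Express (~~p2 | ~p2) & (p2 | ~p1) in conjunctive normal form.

(~~p2 | ~p2) & (p2 | ~p1)
≡ (p2 | ~p2) & (p2 | ~p1)   — double negation
≡ p2 | ~p1   — simplify

p2 | ~p1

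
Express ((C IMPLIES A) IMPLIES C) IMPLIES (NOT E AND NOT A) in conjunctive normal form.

(NOT C OR NOT E) AND (NOT C OR NOT A)

((C IMPLIES A) IMPLIES C) IMPLIES (NOT E AND NOT A)
= NOT ((C IMPLIES A) IMPLIES C) OR (NOT E AND NOT A)   — eliminate IMPLIES
= NOT (NOT (C IMPLIES A) OR C) OR (NOT E AND NOT A)   — eliminate IMPLIES
= NOT (NOT (NOT C OR A) OR C) OR (NOT E AND NOT A)   — eliminate IMPLIES
= (NOT NOT (NOT C OR A) AND NOT C) OR (NOT E AND NOT A)   — De Morgan
= ((NOT C OR A) AND NOT C) OR (NOT E AND NOT A)   — double negation
= (NOT C OR A OR NOT E) AND (NOT C OR A OR NOT A) AND (NOT C OR NOT E) AND (NOT C OR NOT A)   — distribute OR over AND
= (NOT C OR NOT E) AND (NOT C OR NOT A)   — simplify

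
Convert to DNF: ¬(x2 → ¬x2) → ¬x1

¬x2 ∨ ¬x1

¬(x2 → ¬x2) → ¬x1
≡ ¬¬(x2 → ¬x2) ∨ ¬x1   — eliminate →
≡ ¬¬(¬x2 ∨ ¬x2) ∨ ¬x1   — eliminate →
≡ ¬x2 ∨ ¬x2 ∨ ¬x1   — double negation
≡ ¬x2 ∨ ¬x1   — simplify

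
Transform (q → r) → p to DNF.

(q ∧ ¬r) ∨ p

(q → r) → p
≡ ¬(q → r) ∨ p   — eliminate →
≡ ¬(¬q ∨ r) ∨ p   — eliminate →
≡ (¬¬q ∧ ¬r) ∨ p   — De Morgan
≡ (q ∧ ¬r) ∨ p   — double negation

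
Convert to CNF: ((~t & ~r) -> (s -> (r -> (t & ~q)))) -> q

(~t | q) & (~r | q) & (s | q) & (r | q)

((~t & ~r) -> (s -> (r -> (t & ~q)))) -> q
⇔ ~((~t & ~r) -> (s -> (r -> (t & ~q)))) | q   (eliminate ->)
⇔ ~(~(~t & ~r) | (s -> (r -> (t & ~q)))) | q   (eliminate ->)
⇔ ~(~(~t & ~r) | ~s | (r -> (t & ~q))) | q   (eliminate ->)
⇔ ~(~(~t & ~r) | ~s | ~r | (t & ~q)) | q   (eliminate ->)
⇔ (~~(~t & ~r) & ~~s & ~~r & ~(t & ~q)) | q   (De Morgan)
⇔ (~t & ~r & ~~s & ~~r & ~(t & ~q)) | q   (double negation)
⇔ (~t & ~r & s & ~~r & ~(t & ~q)) | q   (double negation)
⇔ (~t & ~r & s & r & ~(t & ~q)) | q   (double negation)
⇔ (~t & ~r & s & r & (~t | ~~q)) | q   (De Morgan)
⇔ (~t & ~r & s & r & (~t | q)) | q   (double negation)
⇔ (~t | q) & (~r | q) & (s | q) & (r | q) & (~t | q | q)   (distribute | over &)
⇔ (~t | q) & (~r | q) & (s | q) & (r | q)   (simplify)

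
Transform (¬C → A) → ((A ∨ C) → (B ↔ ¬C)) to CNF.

(¬C ∨ ¬B) ∧ (¬A ∨ C ∨ B)

(¬C → A) → ((A ∨ C) → (B ↔ ¬C))
⇔ ¬(¬C → A) ∨ ((A ∨ C) → (B ↔ ¬C))   — eliminate →
⇔ ¬(¬¬C ∨ A) ∨ ((A ∨ C) → (B ↔ ¬C))   — eliminate →
⇔ ¬(¬¬C ∨ A) ∨ ¬(A ∨ C) ∨ (B ↔ ¬C)   — eliminate →
⇔ ¬(¬¬C ∨ A) ∨ ¬(A ∨ C) ∨ ((B → ¬C) ∧ (¬C → B))   — eliminate ↔
⇔ ¬(¬¬C ∨ A) ∨ ¬(A ∨ C) ∨ ((¬B ∨ ¬C) ∧ (¬C → B))   — eliminate →
⇔ ¬(¬¬C ∨ A) ∨ ¬(A ∨ C) ∨ ((¬B ∨ ¬C) ∧ (¬¬C ∨ B))   — eliminate →
⇔ (¬¬¬C ∧ ¬A) ∨ ¬(A ∨ C) ∨ ((¬B ∨ ¬C) ∧ (¬¬C ∨ B))   — De Morgan
⇔ (¬C ∧ ¬A) ∨ ¬(A ∨ C) ∨ ((¬B ∨ ¬C) ∧ (¬¬C ∨ B))   — double negation
⇔ (¬C ∧ ¬A) ∨ (¬A ∧ ¬C) ∨ ((¬B ∨ ¬C) ∧ (¬¬C ∨ B))   — De Morgan
⇔ (¬C ∧ ¬A) ∨ (¬A ∧ ¬C) ∨ ((¬B ∨ ¬C) ∧ (C ∨ B))   — double negation
⇔ (¬C ∨ ¬A ∨ ¬B ∨ ¬C) ∧ (¬C ∨ ¬A ∨ C ∨ B) ∧ (¬C ∨ ¬C ∨ ¬B ∨ ¬C) ∧ (¬C ∨ ¬C ∨ C ∨ B) ∧ (¬A ∨ ¬A ∨ ¬B ∨ ¬C) ∧ (¬A ∨ ¬A ∨ C ∨ B) ∧ (¬A ∨ ¬C ∨ ¬B ∨ ¬C) ∧ (¬A ∨ ¬C ∨ C ∨ B)   — distribute ∨ over ∧
⇔ (¬C ∨ ¬B) ∧ (¬A ∨ C ∨ B)   — simplify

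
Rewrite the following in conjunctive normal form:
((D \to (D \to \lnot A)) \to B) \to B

\lnot D \lor \lnot A \lor B

((D \to (D \to \lnot A)) \to B) \to B
≡ \lnot ((D \to (D \to \lnot A)) \to B) \lor B   — eliminate \to
≡ \lnot (\lnot (D \to (D \to \lnot A)) \lor B) \lor B   — eliminate \to
≡ \lnot (\lnot (\lnot D \lor (D \to \lnot A)) \lor B) \lor B   — eliminate \to
≡ \lnot (\lnot (\lnot D \lor \lnot D \lor \lnot A) \lor B) \lor B   — eliminate \to
≡ (\lnot \lnot (\lnot D \lor \lnot D \lor \lnot A) \land \lnot B) \lor B   — De Morgan
≡ ((\lnot D \lor \lnot D \lor \lnot A) \land \lnot B) \lor B   — double negation
≡ (\lnot D \lor \lnot D \lor \lnot A \lor B) \land (\lnot B \lor B)   — distribute \lor over \land
≡ \lnot D \lor \lnot A \lor B   — simplify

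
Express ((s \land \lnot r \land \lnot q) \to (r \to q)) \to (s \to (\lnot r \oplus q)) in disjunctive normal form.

\lnot s \lor (\lnot r \land \lnot q) \lor (r \land q)

((s \land \lnot r \land \lnot q) \to (r \to q)) \to (s \to (\lnot r \oplus q))
≡ \lnot ((s \land \lnot r \land \lnot q) \to (r \to q)) \lor (s \to (\lnot r \oplus q))
≡ \lnot (\lnot (s \land \lnot r \land \lnot q) \lor (r \to q)) \lor (s \to (\lnot r \oplus q))
≡ \lnot (\lnot (s \land \lnot r \land \lnot q) \lor \lnot r \lor q) \lor (s \to (\lnot r \oplus q))
≡ \lnot (\lnot (s \land \lnot r \land \lnot q) \lor \lnot r \lor q) \lor \lnot s \lor (\lnot r \oplus q)
≡ \lnot (\lnot (s \land \lnot r \land \lnot q) \lor \lnot r \lor q) \lor \lnot s \lor (\lnot r \land \lnot q) \lor (\lnot \lnot r \land q)
≡ (\lnot \lnot (s \land \lnot r \land \lnot q) \land \lnot \lnot r \land \lnot q) \lor \lnot s \lor (\lnot r \land \lnot q) \lor (\lnot \lnot r \land q)
≡ (s \land \lnot r \land \lnot q \land \lnot \lnot r \land \lnot q) \lor \lnot s \lor (\lnot r \land \lnot q) \lor (\lnot \lnot r \land q)
≡ (s \land \lnot r \land \lnot q \land r \land \lnot q) \lor \lnot s \lor (\lnot r \land \lnot q) \lor (\lnot \lnot r \land q)
≡ (s \land \lnot r \land \lnot q \land r \land \lnot q) \lor \lnot s \lor (\lnot r \land \lnot q) \lor (r \land q)
≡ \lnot s \lor (\lnot r \land \lnot q) \lor (r \land q)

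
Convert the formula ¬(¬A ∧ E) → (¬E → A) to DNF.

E ∨ A

¬(¬A ∧ E) → (¬E → A)
= ¬¬(¬A ∧ E) ∨ (¬E → A)   (eliminate →)
= ¬¬(¬A ∧ E) ∨ ¬¬E ∨ A   (eliminate →)
= (¬A ∧ E) ∨ ¬¬E ∨ A   (double negation)
= (¬A ∧ E) ∨ E ∨ A   (double negation)
= E ∨ A   (simplify)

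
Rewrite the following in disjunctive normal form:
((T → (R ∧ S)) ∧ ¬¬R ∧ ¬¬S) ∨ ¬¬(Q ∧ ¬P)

(R ∧ S) ∨ (Q ∧ ¬P)

((T → (R ∧ S)) ∧ ¬¬R ∧ ¬¬S) ∨ ¬¬(Q ∧ ¬P)
= ((¬T ∨ (R ∧ S)) ∧ ¬¬R ∧ ¬¬S) ∨ ¬¬(Q ∧ ¬P)   [eliminate →]
= ((¬T ∨ (R ∧ S)) ∧ R ∧ ¬¬S) ∨ ¬¬(Q ∧ ¬P)   [double negation]
= ((¬T ∨ (R ∧ S)) ∧ R ∧ S) ∨ ¬¬(Q ∧ ¬P)   [double negation]
= ((¬T ∨ (R ∧ S)) ∧ R ∧ S) ∨ (Q ∧ ¬P)   [double negation]
= (¬T ∧ R ∧ S) ∨ (R ∧ S ∧ R ∧ S) ∨ (Q ∧ ¬P)   [distribute ∧ over ∨]
= (R ∧ S) ∨ (Q ∧ ¬P)   [simplify]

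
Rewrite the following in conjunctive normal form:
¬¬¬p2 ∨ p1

¬¬¬p2 ∨ p1
= ¬p2 ∨ p1   [double negation]

¬p2 ∨ p1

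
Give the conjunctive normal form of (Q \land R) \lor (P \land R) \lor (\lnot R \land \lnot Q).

(Q \lor P \lor \lnot R) \land (R \lor \lnot Q)

(Q \land R) \lor (P \land R) \lor (\lnot R \land \lnot Q)
⇔ (Q \lor P \lor \lnot R) \land (Q \lor P \lor \lnot Q) \land (Q \lor R \lor \lnot R) \land (Q \lor R \lor \lnot Q) \land (R \lor P \lor \lnot R) \land (R \lor P \lor \lnot Q) \land (R \lor R \lor \lnot R) \land (R \lor R \lor \lnot Q)   [distribute \lor over \land]
⇔ (Q \lor P \lor \lnot R) \land (R \lor \lnot Q)   [simplify]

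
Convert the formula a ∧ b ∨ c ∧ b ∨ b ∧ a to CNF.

(a ∨ c) ∧ b

a ∧ b ∨ c ∧ b ∨ b ∧ a
⇔ (a ∨ c ∨ b) ∧ (a ∨ c ∨ a) ∧ (a ∨ b ∨ b) ∧ (a ∨ b ∨ a) ∧ (b ∨ c ∨ b) ∧ (b ∨ c ∨ a) ∧ (b ∨ b ∨ b) ∧ (b ∨ b ∨ a)   [distribute ∨ over ∧]
⇔ (a ∨ c) ∧ b   [simplify]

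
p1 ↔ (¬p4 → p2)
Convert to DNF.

p1 ↔ (¬p4 → p2)
⇔ (p1 → (¬p4 → p2)) ∧ ((¬p4 → p2) → p1)   (eliminate ↔)
⇔ (¬p1 ∨ (¬p4 → p2)) ∧ ((¬p4 → p2) → p1)   (eliminate →)
⇔ (¬p1 ∨ ¬¬p4 ∨ p2) ∧ ((¬p4 → p2) → p1)   (eliminate →)
⇔ (¬p1 ∨ ¬¬p4 ∨ p2) ∧ (¬(¬p4 → p2) ∨ p1)   (eliminate →)
⇔ (¬p1 ∨ ¬¬p4 ∨ p2) ∧ (¬(¬¬p4 ∨ p2) ∨ p1)   (eliminate →)
⇔ (¬p1 ∨ p4 ∨ p2) ∧ (¬(¬¬p4 ∨ p2) ∨ p1)   (double negation)
⇔ (¬p1 ∨ p4 ∨ p2) ∧ ((¬¬¬p4 ∧ ¬p2) ∨ p1)   (De Morgan)
⇔ (¬p1 ∨ p4 ∨ p2) ∧ ((¬p4 ∧ ¬p2) ∨ p1)   (double negation)
⇔ (¬p1 ∧ ¬p4 ∧ ¬p2) ∨ (¬p1 ∧ p1) ∨ (p4 ∧ ¬p4 ∧ ¬p2) ∨ (p4 ∧ p1) ∨ (p2 ∧ ¬p4 ∧ ¬p2) ∨ (p2 ∧ p1)   (distribute ∧ over ∨)
⇔ (¬p1 ∧ ¬p4 ∧ ¬p2) ∨ (p4 ∧ p1) ∨ (p2 ∧ p1)   (simplify)

(¬p1 ∧ ¬p4 ∧ ¬p2) ∨ (p4 ∧ p1) ∨ (p2 ∧ p1)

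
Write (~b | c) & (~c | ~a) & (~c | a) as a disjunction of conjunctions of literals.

(~b | c) & (~c | ~a) & (~c | a)
⇔ (~b & ~c & ~c) | (~b & ~c & a) | (~b & ~a & ~c) | (~b & ~a & a) | (c & ~c & ~c) | (c & ~c & a) | (c & ~a & ~c) | (c & ~a & a)   — distribute & over |
⇔ ~b & ~c   — simplify

~b & ~c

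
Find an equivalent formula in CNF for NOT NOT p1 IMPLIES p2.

NOT NOT p1 IMPLIES p2
≡ NOT NOT NOT p1 OR p2   [eliminate IMPLIES]
≡ NOT p1 OR p2   [double negation]

NOT p1 OR p2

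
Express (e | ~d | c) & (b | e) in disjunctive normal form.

e | (~d & b) | (c & b)

(e | ~d | c) & (b | e)
≡ (e & b) | (e & e) | (~d & b) | (~d & e) | (c & b) | (c & e)   [distribute & over |]
≡ e | (~d & b) | (c & b)   [simplify]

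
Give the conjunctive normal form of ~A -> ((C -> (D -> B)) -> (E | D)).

~A -> ((C -> (D -> B)) -> (E | D))
⇔ ~~A | ((C -> (D -> B)) -> (E | D))   — eliminate ->
⇔ ~~A | ~(C -> (D -> B)) | E | D   — eliminate ->
⇔ ~~A | ~(~C | (D -> B)) | E | D   — eliminate ->
⇔ ~~A | ~(~C | ~D | B) | E | D   — eliminate ->
⇔ A | ~(~C | ~D | B) | E | D   — double negation
⇔ A | (~~C & ~~D & ~B) | E | D   — De Morgan
⇔ A | (C & ~~D & ~B) | E | D   — double negation
⇔ A | (C & D & ~B) | E | D   — double negation
⇔ (A | C | E | D) & (A | D | E | D) & (A | ~B | E | D)   — distribute | over &
⇔ A | D | E   — simplify

A | D | E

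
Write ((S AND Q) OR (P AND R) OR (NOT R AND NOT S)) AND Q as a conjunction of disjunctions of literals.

((S AND Q) OR (P AND R) OR (NOT R AND NOT S)) AND Q
= (S OR P OR NOT R) AND (S OR P OR NOT S) AND (S OR R OR NOT R) AND (S OR R OR NOT S) AND (Q OR P OR NOT R) AND (Q OR P OR NOT S) AND (Q OR R OR NOT R) AND (Q OR R OR NOT S) AND Q   [distribute OR over AND]
= (S OR P OR NOT R) AND Q   [simplify]

(S OR P OR NOT R) AND Q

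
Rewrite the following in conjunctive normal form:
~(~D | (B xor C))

~(~D | (B xor C))
≡ ~(~D | ((B | C) & ~(B & C)))   [expand xor]
≡ ~~D & ~((B | C) & ~(B & C))   [De Morgan]
≡ D & ~((B | C) & ~(B & C))   [double negation]
≡ D & (~(B | C) | ~~(B & C))   [De Morgan]
≡ D & ((~B & ~C) | ~~(B & C))   [De Morgan]
≡ D & ((~B & ~C) | (B & C))   [double negation]
≡ D & (~B | B) & (~B | C) & (~C | B) & (~C | C)   [distribute | over &]
≡ D & (~B | C) & (~C | B)   [simplify]

D & (~B | C) & (~C | B)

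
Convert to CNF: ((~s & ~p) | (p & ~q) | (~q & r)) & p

(~s | ~q) & (~p | ~q) & p

((~s & ~p) | (p & ~q) | (~q & r)) & p
⇔ (~s | p | ~q) & (~s | p | r) & (~s | ~q | ~q) & (~s | ~q | r) & (~p | p | ~q) & (~p | p | r) & (~p | ~q | ~q) & (~p | ~q | r) & p   [distribute | over &]
⇔ (~s | ~q) & (~p | ~q) & p   [simplify]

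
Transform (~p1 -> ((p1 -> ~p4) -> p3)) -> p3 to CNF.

(~p1 -> ((p1 -> ~p4) -> p3)) -> p3
≡ ~(~p1 -> ((p1 -> ~p4) -> p3)) | p3
≡ ~(~~p1 | ((p1 -> ~p4) -> p3)) | p3
≡ ~(~~p1 | ~(p1 -> ~p4) | p3) | p3
≡ ~(~~p1 | ~(~p1 | ~p4) | p3) | p3
≡ (~~~p1 & ~~(~p1 | ~p4) & ~p3) | p3
≡ (~p1 & ~~(~p1 | ~p4) & ~p3) | p3
≡ (~p1 & (~p1 | ~p4) & ~p3) | p3
≡ (~p1 | p3) & (~p1 | ~p4 | p3) & (~p3 | p3)
≡ ~p1 | p3

~p1 | p3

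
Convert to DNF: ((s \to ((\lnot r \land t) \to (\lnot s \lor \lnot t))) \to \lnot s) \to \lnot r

((s \to ((\lnot r \land t) \to (\lnot s \lor \lnot t))) \to \lnot s) \to \lnot r
≡ \lnot ((s \to ((\lnot r \land t) \to (\lnot s \lor \lnot t))) \to \lnot s) \lor \lnot r   [eliminate \to]
≡ \lnot (\lnot (s \to ((\lnot r \land t) \to (\lnot s \lor \lnot t))) \lor \lnot s) \lor \lnot r   [eliminate \to]
≡ \lnot (\lnot (\lnot s \lor ((\lnot r \land t) \to (\lnot s \lor \lnot t))) \lor \lnot s) \lor \lnot r   [eliminate \to]
≡ \lnot (\lnot (\lnot s \lor \lnot (\lnot r \land t) \lor \lnot s \lor \lnot t) \lor \lnot s) \lor \lnot r   [eliminate \to]
≡ (\lnot \lnot (\lnot s \lor \lnot (\lnot r \land t) \lor \lnot s \lor \lnot t) \land \lnot \lnot s) \lor \lnot r   [De Morgan]
≡ ((\lnot s \lor \lnot (\lnot r \land t) \lor \lnot s \lor \lnot t) \land \lnot \lnot s) \lor \lnot r   [double negation]
≡ ((\lnot s \lor \lnot \lnot r \lor \lnot t \lor \lnot s \lor \lnot t) \land \lnot \lnot s) \lor \lnot r   [De Morgan]
≡ ((\lnot s \lor r \lor \lnot t \lor \lnot s \lor \lnot t) \land \lnot \lnot s) \lor \lnot r   [double negation]
≡ ((\lnot s \lor r \lor \lnot t \lor \lnot s \lor \lnot t) \land s) \lor \lnot r   [double negation]
≡ (\lnot s \land s) \lor (r \land s) \lor (\lnot t \land s) \lor (\lnot s \land s) \lor (\lnot t \land s) \lor \lnot r   [distribute \land over \lor]
≡ (r \land s) \lor (\lnot t \land s) \lor \lnot r   [simplify]

(r \land s) \lor (\lnot t \land s) \lor \lnot r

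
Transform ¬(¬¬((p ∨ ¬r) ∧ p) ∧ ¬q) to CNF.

¬p ∨ q

¬(¬¬((p ∨ ¬r) ∧ p) ∧ ¬q)
⇔ ¬¬¬((p ∨ ¬r) ∧ p) ∨ ¬¬q   (De Morgan)
⇔ ¬((p ∨ ¬r) ∧ p) ∨ ¬¬q   (double negation)
⇔ ¬(p ∨ ¬r) ∨ ¬p ∨ ¬¬q   (De Morgan)
⇔ (¬p ∧ ¬¬r) ∨ ¬p ∨ ¬¬q   (De Morgan)
⇔ (¬p ∧ r) ∨ ¬p ∨ ¬¬q   (double negation)
⇔ (¬p ∧ r) ∨ ¬p ∨ q   (double negation)
⇔ (¬p ∨ ¬p ∨ q) ∧ (r ∨ ¬p ∨ q)   (distribute ∨ over ∧)
⇔ ¬p ∨ q   (simplify)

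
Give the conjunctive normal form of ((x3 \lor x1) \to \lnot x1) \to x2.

x1 \lor x2

((x3 \lor x1) \to \lnot x1) \to x2
= \lnot ((x3 \lor x1) \to \lnot x1) \lor x2   [eliminate \to]
= \lnot (\lnot (x3 \lor x1) \lor \lnot x1) \lor x2   [eliminate \to]
= (\lnot \lnot (x3 \lor x1) \land \lnot \lnot x1) \lor x2   [De Morgan]
= ((x3 \lor x1) \land \lnot \lnot x1) \lor x2   [double negation]
= ((x3 \lor x1) \land x1) \lor x2   [double negation]
= (x3 \lor x1 \lor x2) \land (x1 \lor x2)   [distribute \lor over \land]
= x1 \lor x2   [simplify]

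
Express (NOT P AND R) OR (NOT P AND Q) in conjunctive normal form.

(NOT P AND R) OR (NOT P AND Q)
≡ (NOT P OR NOT P) AND (NOT P OR Q) AND (R OR NOT P) AND (R OR Q)   [distribute OR over AND]
≡ NOT P AND (R OR Q)   [simplify]

NOT P AND (R OR Q)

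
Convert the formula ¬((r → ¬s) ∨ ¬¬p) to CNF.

r ∧ s ∧ ¬p

¬((r → ¬s) ∨ ¬¬p)
≡ ¬(¬r ∨ ¬s ∨ ¬¬p)   (eliminate →)
≡ ¬¬r ∧ ¬¬s ∧ ¬¬¬p   (De Morgan)
≡ r ∧ ¬¬s ∧ ¬¬¬p   (double negation)
≡ r ∧ s ∧ ¬¬¬p   (double negation)
≡ r ∧ s ∧ ¬p   (double negation)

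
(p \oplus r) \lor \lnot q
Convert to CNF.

(p \oplus r) \lor \lnot q
⇔ ((p \lor r) \land \lnot (p \land r)) \lor \lnot q
⇔ ((p \lor r) \land (\lnot p \lor \lnot r)) \lor \lnot q
⇔ (p \lor r \lor \lnot q) \land (\lnot p \lor \lnot r \lor \lnot q)

(p \lor r \lor \lnot q) \land (\lnot p \lor \lnot r \lor \lnot q)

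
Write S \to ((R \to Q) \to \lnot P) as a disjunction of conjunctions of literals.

\lnot S \lor (R \land \lnot Q) \lor \lnot P

S \to ((R \to Q) \to \lnot P)
≡ \lnot S \lor ((R \to Q) \to \lnot P)   (eliminate \to)
≡ \lnot S \lor \lnot (R \to Q) \lor \lnot P   (eliminate \to)
≡ \lnot S \lor \lnot (\lnot R \lor Q) \lor \lnot P   (eliminate \to)
≡ \lnot S \lor (\lnot \lnot R \land \lnot Q) \lor \lnot P   (De Morgan)
≡ \lnot S \lor (R \land \lnot Q) \lor \lnot P   (double negation)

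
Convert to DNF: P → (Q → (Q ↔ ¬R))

¬P ∨ ¬Q ∨ (¬R ∧ Q)

P → (Q → (Q ↔ ¬R))
≡ ¬P ∨ (Q → (Q ↔ ¬R))   [eliminate →]
≡ ¬P ∨ ¬Q ∨ (Q ↔ ¬R)   [eliminate →]
≡ ¬P ∨ ¬Q ∨ ((Q → ¬R) ∧ (¬R → Q))   [eliminate ↔]
≡ ¬P ∨ ¬Q ∨ ((¬Q ∨ ¬R) ∧ (¬R → Q))   [eliminate →]
≡ ¬P ∨ ¬Q ∨ ((¬Q ∨ ¬R) ∧ (¬¬R ∨ Q))   [eliminate →]
≡ ¬P ∨ ¬Q ∨ ((¬Q ∨ ¬R) ∧ (R ∨ Q))   [double negation]
≡ ¬P ∨ ¬Q ∨ (¬Q ∧ R) ∨ (¬Q ∧ Q) ∨ (¬R ∧ R) ∨ (¬R ∧ Q)   [distribute ∧ over ∨]
≡ ¬P ∨ ¬Q ∨ (¬R ∧ Q)   [simplify]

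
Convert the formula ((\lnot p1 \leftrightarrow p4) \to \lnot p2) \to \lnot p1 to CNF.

(\lnot p4 \lor \lnot p1) \land (p2 \lor \lnot p1)

((\lnot p1 \leftrightarrow p4) \to \lnot p2) \to \lnot p1
= \lnot ((\lnot p1 \leftrightarrow p4) \to \lnot p2) \lor \lnot p1   [eliminate \to]
= \lnot (\lnot (\lnot p1 \leftrightarrow p4) \lor \lnot p2) \lor \lnot p1   [eliminate \to]
= \lnot (\lnot ((\lnot p1 \to p4) \land (p4 \to \lnot p1)) \lor \lnot p2) \lor \lnot p1   [eliminate \leftrightarrow]
= \lnot (\lnot ((\lnot \lnot p1 \lor p4) \land (p4 \to \lnot p1)) \lor \lnot p2) \lor \lnot p1   [eliminate \to]
= \lnot (\lnot ((\lnot \lnot p1 \lor p4) \land (\lnot p4 \lor \lnot p1)) \lor \lnot p2) \lor \lnot p1   [eliminate \to]
= (\lnot \lnot ((\lnot \lnot p1 \lor p4) \land (\lnot p4 \lor \lnot p1)) \land \lnot \lnot p2) \lor \lnot p1   [De Morgan]
= ((\lnot \lnot p1 \lor p4) \land (\lnot p4 \lor \lnot p1) \land \lnot \lnot p2) \lor \lnot p1   [double negation]
= ((p1 \lor p4) \land (\lnot p4 \lor \lnot p1) \land \lnot \lnot p2) \lor \lnot p1   [double negation]
= ((p1 \lor p4) \land (\lnot p4 \lor \lnot p1) \land p2) \lor \lnot p1   [double negation]
= (p1 \lor p4 \lor \lnot p1) \land (\lnot p4 \lor \lnot p1 \lor \lnot p1) \land (p2 \lor \lnot p1)   [distribute \lor over \land]
= (\lnot p4 \lor \lnot p1) \land (p2 \lor \lnot p1)   [simplify]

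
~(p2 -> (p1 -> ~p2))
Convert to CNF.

~(p2 -> (p1 -> ~p2))
⇔ ~(~p2 | (p1 -> ~p2))   — eliminate ->
⇔ ~(~p2 | ~p1 | ~p2)   — eliminate ->
⇔ ~~p2 & ~~p1 & ~~p2   — De Morgan
⇔ p2 & ~~p1 & ~~p2   — double negation
⇔ p2 & p1 & ~~p2   — double negation
⇔ p2 & p1 & p2   — double negation
⇔ p2 & p1   — simplify

p2 & p1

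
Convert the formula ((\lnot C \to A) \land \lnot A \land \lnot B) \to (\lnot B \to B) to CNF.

\lnot C \lor A \lor B

((\lnot C \to A) \land \lnot A \land \lnot B) \to (\lnot B \to B)
≡ \lnot ((\lnot C \to A) \land \lnot A \land \lnot B) \lor (\lnot B \to B)   [eliminate \to]
≡ \lnot ((\lnot \lnot C \lor A) \land \lnot A \land \lnot B) \lor (\lnot B \to B)   [eliminate \to]
≡ \lnot ((\lnot \lnot C \lor A) \land \lnot A \land \lnot B) \lor \lnot \lnot B \lor B   [eliminate \to]
≡ \lnot (\lnot \lnot C \lor A) \lor \lnot \lnot A \lor \lnot \lnot B \lor \lnot \lnot B \lor B   [De Morgan]
≡ (\lnot \lnot \lnot C \land \lnot A) \lor \lnot \lnot A \lor \lnot \lnot B \lor \lnot \lnot B \lor B   [De Morgan]
≡ (\lnot C \land \lnot A) \lor \lnot \lnot A \lor \lnot \lnot B \lor \lnot \lnot B \lor B   [double negation]
≡ (\lnot C \land \lnot A) \lor A \lor \lnot \lnot B \lor \lnot \lnot B \lor B   [double negation]
≡ (\lnot C \land \lnot A) \lor A \lor B \lor \lnot \lnot B \lor B   [double negation]
≡ (\lnot C \land \lnot A) \lor A \lor B \lor B \lor B   [double negation]
≡ (\lnot C \lor A \lor B \lor B \lor B) \land (\lnot A \lor A \lor B \lor B \lor B)   [distribute \lor over \land]
≡ \lnot C \lor A \lor B   [simplify]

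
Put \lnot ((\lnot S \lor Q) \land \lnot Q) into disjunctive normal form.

(S \land \lnot Q) \lor Q

\lnot ((\lnot S \lor Q) \land \lnot Q)
≡ \lnot (\lnot S \lor Q) \lor \lnot \lnot Q   (De Morgan)
≡ (\lnot \lnot S \land \lnot Q) \lor \lnot \lnot Q   (De Morgan)
≡ (S \land \lnot Q) \lor \lnot \lnot Q   (double negation)
≡ (S \land \lnot Q) \lor Q   (double negation)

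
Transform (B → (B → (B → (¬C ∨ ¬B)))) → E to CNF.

(B → (B → (B → (¬C ∨ ¬B)))) → E
≡ ¬(B → (B → (B → (¬C ∨ ¬B)))) ∨ E
≡ ¬(¬B ∨ (B → (B → (¬C ∨ ¬B)))) ∨ E
≡ ¬(¬B ∨ ¬B ∨ (B → (¬C ∨ ¬B))) ∨ E
≡ ¬(¬B ∨ ¬B ∨ ¬B ∨ ¬C ∨ ¬B) ∨ E
≡ (¬¬B ∧ ¬¬B ∧ ¬¬B ∧ ¬¬C ∧ ¬¬B) ∨ E
≡ (B ∧ ¬¬B ∧ ¬¬B ∧ ¬¬C ∧ ¬¬B) ∨ E
≡ (B ∧ B ∧ ¬¬B ∧ ¬¬C ∧ ¬¬B) ∨ E
≡ (B ∧ B ∧ B ∧ ¬¬C ∧ ¬¬B) ∨ E
≡ (B ∧ B ∧ B ∧ C ∧ ¬¬B) ∨ E
≡ (B ∧ B ∧ B ∧ C ∧ B) ∨ E
≡ (B ∨ E) ∧ (B ∨ E) ∧ (B ∨ E) ∧ (C ∨ E) ∧ (B ∨ E)
≡ (B ∨ E) ∧ (C ∨ E)

(B ∨ E) ∧ (C ∨ E)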